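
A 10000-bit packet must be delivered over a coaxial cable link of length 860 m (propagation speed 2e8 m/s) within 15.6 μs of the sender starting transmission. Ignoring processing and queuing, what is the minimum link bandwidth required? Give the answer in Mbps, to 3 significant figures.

885 Mbps

Propagation delay = 860 / 200000000 = 4.3 μs.
Transmission budget = 15.6 − 4.3 = 11.3 μs.
R ≥ L / t_tx = 10000 bits / 1.13e-05 s = 885 Mbps.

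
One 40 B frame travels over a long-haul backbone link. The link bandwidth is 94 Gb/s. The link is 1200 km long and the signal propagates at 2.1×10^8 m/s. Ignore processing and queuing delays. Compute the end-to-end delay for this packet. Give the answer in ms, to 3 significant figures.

5.71 ms

L = 40 × 8 = 320 bits.
Transmission delay = L/R = 320 / 94000000000 = 3.40426e-06 ms.
Propagation delay = d/s = 1200000 m / 210000000 m/s = 5.71429 ms.
Total = 5.71 ms.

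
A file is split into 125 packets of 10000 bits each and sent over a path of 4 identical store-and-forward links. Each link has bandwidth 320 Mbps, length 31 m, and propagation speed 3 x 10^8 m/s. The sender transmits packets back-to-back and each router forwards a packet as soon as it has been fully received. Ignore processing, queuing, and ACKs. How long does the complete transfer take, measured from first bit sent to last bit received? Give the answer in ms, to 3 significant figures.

4.00 ms

Per-hop transmission t_tx = L/R = 10000/320000000 = 0.03125 ms.
Per-hop propagation t_prop = 31/300000000 = 0.000103333 ms.
Pipeline fill: first packet needs 4·t_tx to clear all hops; remaining 124 packets each add one t_tx.
Total = (4+125-1)·t_tx + 4·t_prop = 128·0.03125 + 4·0.000103333 = 4.00 ms.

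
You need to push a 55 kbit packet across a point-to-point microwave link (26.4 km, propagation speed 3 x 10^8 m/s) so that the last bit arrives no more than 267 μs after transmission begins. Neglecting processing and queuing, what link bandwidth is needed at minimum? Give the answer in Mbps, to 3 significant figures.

Propagation delay = 26400 / 300000000 = 88 μs.
Transmission budget = 267 − 88 = 179 μs.
R ≥ L / t_tx = 55000 bits / 0.000179 s = 307 Mbps.

307 Mbps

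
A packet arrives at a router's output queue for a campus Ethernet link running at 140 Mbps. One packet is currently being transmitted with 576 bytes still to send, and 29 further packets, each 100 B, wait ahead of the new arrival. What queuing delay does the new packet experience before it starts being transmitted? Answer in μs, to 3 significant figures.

Each queued packet: L/R = 800/140000000 = 5.71429 μs.
29 queued → 165.714 μs.
Plus remaining 4608 bits of current packet: 32.9143 μs.
Queuing delay = 199 μs.

199 μs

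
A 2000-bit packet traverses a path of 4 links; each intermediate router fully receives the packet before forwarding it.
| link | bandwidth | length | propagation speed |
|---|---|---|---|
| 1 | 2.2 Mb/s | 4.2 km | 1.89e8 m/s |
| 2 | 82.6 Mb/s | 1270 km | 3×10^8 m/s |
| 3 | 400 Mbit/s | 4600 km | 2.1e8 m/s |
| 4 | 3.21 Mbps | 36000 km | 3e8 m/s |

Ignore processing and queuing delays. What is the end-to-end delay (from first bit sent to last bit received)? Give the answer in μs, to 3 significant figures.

148000 μs

Transmission delays (L/R per hop): 909.091, 24.2131, 5, 623.053 μs; sum = 1561.36 μs.
Propagation delays (d/s per hop): 22.2222, 4233.33, 21904.8, 120000 μs; sum = 146160 μs.
End-to-end = 148000 μs.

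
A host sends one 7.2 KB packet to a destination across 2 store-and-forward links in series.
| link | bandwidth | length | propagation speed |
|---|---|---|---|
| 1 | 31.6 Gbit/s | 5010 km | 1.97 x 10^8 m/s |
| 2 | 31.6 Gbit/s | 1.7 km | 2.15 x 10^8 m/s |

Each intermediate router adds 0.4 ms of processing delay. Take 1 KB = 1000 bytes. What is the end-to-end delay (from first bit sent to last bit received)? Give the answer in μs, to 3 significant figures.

L = 57600 bits.
Transmission delay per hop = L/R = 57600/31600000000 = 1.82278 μs; 2 hops → 3.64557 μs.
Propagation delays (d/s per hop): 25431.5, 7.90698 μs; sum = 25439.4 μs.
Processing at 1 router(s): 1 × 0.4 ms = 400 μs.
End-to-end = 25800 μs.

25800 μs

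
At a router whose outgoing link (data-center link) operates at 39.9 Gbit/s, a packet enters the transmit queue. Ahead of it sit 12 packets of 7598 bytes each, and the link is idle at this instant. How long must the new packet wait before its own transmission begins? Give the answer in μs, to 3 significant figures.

18.3 μs

Each queued packet: L/R = 60784/39900000000 = 1.52341 μs.
12 queued → 18.2809 μs.
Queuing delay = 18.3 μs.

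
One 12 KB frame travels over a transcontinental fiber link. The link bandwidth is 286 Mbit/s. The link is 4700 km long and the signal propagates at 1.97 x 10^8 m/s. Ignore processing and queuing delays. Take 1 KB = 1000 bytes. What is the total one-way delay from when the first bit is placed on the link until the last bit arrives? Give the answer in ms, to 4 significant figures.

L = 96000 bits.
Transmission delay = L/R = 96000 / 286000000 = 0.335664 ms.
Propagation delay = d/s = 4700000 m / 197000000 m/s = 23.8579 ms.
Total = 24.19 ms.

24.19 ms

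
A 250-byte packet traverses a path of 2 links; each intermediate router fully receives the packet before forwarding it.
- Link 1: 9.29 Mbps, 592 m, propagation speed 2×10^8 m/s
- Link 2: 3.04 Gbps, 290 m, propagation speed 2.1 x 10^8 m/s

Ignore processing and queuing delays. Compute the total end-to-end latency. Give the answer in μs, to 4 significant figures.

L = 250 × 8 = 2000 bits.
Transmission delays (L/R per hop): 215.285, 0.657895 μs; sum = 215.943 μs.
Propagation delays (d/s per hop): 2.96, 1.38095 μs; sum = 4.34095 μs.
End-to-end = 220.3 μs.

220.3 μs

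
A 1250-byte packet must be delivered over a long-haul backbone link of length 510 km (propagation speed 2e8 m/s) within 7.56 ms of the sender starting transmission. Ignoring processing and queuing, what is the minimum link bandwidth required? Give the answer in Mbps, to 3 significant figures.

2.00 Mbps

L = 10000 bits.
Propagation delay = 510000 / 200000000 = 2.55 ms.
Transmission budget = 7.56 − 2.55 = 5.01 ms.
R ≥ L / t_tx = 10000 bits / 0.00501 s = 2.00 Mbps.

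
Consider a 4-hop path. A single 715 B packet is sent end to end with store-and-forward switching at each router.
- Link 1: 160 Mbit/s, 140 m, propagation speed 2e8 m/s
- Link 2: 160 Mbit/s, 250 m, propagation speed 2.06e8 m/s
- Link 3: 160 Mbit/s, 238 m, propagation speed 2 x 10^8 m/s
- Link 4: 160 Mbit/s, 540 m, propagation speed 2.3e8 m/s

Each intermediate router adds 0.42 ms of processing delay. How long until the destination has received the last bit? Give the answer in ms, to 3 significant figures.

L = 715 × 8 = 5720 bits.
Transmission delay per hop = L/R = 5720/160000000 = 0.03575 ms; 4 hops → 0.143 ms.
Propagation delays (d/s per hop): 0.0007, 0.00121359, 0.00119, 0.00234783 ms; sum = 0.00545142 ms.
Processing at 3 router(s): 3 × 0.42 ms = 1.26 ms.
End-to-end = 1.41 ms.

1.41 ms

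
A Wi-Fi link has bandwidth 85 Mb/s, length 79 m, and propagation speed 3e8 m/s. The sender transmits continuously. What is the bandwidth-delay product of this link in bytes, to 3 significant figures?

Propagation delay = 79 / 300000000 = 2.63333e-07 s.
BDP = R × t_prop = 85000000 × 2.63333e-07 = 22.3833 bits.
In bytes: 22.3833/8 = 2.80 bytes.

2.80 bytes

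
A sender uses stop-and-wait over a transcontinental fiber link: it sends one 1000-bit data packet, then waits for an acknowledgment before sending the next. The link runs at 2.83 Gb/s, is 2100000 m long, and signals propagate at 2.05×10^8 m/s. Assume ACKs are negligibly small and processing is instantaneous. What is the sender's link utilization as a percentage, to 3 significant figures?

t_tx = L/R = 1000/2830000000 = 3.53357e-07 s.
t_prop = 2100000/2.05e+08 = 0.0102439 s; RTT = 0.0204878 s.
Cycle = t_tx + RTT = 0.0204882 s.
Utilization = t_tx / cycle = 3.53357e-07/0.0204882 = 0.00172 %.

0.00172 %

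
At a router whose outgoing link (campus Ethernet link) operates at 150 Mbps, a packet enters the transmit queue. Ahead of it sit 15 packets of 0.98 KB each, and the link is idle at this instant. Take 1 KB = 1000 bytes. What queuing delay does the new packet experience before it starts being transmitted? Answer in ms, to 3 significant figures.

Each queued packet: L/R = 7840/150000000 = 0.0522667 ms.
15 queued → 0.784 ms.
Queuing delay = 0.784 ms.

0.784 ms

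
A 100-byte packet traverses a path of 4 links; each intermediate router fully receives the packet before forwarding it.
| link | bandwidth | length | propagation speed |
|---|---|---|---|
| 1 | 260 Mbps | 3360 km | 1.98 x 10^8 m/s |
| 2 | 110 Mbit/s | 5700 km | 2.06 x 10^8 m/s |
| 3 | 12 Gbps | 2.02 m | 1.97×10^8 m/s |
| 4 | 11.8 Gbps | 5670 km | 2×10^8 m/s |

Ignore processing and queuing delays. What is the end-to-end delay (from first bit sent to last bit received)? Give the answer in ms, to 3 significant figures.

L = 100 × 8 = 800 bits.
Transmission delays (L/R per hop): 0.00307692, 0.00727273, 6.66667e-05, 6.77966e-05 ms; sum = 0.0104841 ms.
Propagation delays (d/s per hop): 16.9697, 27.6699, 1.02538e-05, 28.35 ms; sum = 72.9896 ms.
End-to-end = 73.0 ms.

73.0 ms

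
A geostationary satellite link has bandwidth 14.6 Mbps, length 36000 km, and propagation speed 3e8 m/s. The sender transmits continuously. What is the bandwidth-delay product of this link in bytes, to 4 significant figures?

Propagation delay = 36000000 / 300000000 = 0.12 s.
BDP = R × t_prop = 14600000 × 0.12 = 1752000 bits.
In bytes: 1752000/8 = 219000 bytes.

219000 bytes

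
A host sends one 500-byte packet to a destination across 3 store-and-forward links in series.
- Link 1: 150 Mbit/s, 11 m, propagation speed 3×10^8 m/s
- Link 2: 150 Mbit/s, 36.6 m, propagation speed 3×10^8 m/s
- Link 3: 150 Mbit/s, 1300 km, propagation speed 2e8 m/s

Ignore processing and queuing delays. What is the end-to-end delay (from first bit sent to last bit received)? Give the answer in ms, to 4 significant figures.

L = 500 × 8 = 4000 bits.
Transmission delay per hop = L/R = 4000/150000000 = 0.0266667 ms; 3 hops → 0.08 ms.
Propagation delays (d/s per hop): 3.66667e-05, 0.000122, 6.5 ms; sum = 6.50016 ms.
End-to-end = 6.580 ms.

6.580 ms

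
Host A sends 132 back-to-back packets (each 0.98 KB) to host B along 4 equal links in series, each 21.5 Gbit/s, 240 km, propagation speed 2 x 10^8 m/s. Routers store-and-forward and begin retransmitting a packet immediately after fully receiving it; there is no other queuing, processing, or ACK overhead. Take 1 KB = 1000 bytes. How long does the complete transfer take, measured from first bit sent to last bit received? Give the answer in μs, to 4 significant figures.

Per-hop transmission t_tx = L/R = 7840/21500000000 = 0.364651 μs.
Per-hop propagation t_prop = 240000/200000000 = 1200 μs.
Pipeline fill: first packet needs 4·t_tx to clear all hops; remaining 131 packets each add one t_tx.
Total = (4+132-1)·t_tx + 4·t_prop = 135·0.364651 + 4·1200 = 4849 μs.

4849 μs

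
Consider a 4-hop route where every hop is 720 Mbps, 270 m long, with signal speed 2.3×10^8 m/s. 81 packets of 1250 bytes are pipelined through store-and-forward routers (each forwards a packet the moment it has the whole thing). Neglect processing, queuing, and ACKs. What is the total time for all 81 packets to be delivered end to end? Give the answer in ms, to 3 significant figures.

Per-hop transmission t_tx = L/R = 10000/720000000 = 0.0138889 ms.
Per-hop propagation t_prop = 270/2.3e+08 = 0.00117391 ms.
Pipeline fill: first packet needs 4·t_tx to clear all hops; remaining 80 packets each add one t_tx.
Total = (4+81-1)·t_tx + 4·t_prop = 84·0.0138889 + 4·0.00117391 = 1.17 ms.

1.17 ms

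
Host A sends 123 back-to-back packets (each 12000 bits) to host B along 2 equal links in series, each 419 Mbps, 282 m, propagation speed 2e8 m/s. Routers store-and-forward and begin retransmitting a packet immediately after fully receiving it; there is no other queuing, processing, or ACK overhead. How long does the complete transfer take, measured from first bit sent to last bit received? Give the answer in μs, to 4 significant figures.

Per-hop transmission t_tx = L/R = 12000/419000000 = 28.6396 μs.
Per-hop propagation t_prop = 282/200000000 = 1.41 μs.
Pipeline fill: first packet needs 2·t_tx to clear all hops; remaining 122 packets each add one t_tx.
Total = (2+123-1)·t_tx + 2·t_prop = 124·28.6396 + 2·1.41 = 3554 μs.

3554 μs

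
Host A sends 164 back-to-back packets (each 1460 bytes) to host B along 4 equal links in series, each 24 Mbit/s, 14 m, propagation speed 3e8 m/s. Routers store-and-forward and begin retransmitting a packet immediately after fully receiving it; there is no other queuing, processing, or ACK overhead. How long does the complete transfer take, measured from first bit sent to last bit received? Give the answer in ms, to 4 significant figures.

81.27 ms

Per-hop transmission t_tx = L/R = 11680/24000000 = 0.486667 ms.
Per-hop propagation t_prop = 14/300000000 = 4.66667e-05 ms.
Pipeline fill: first packet needs 4·t_tx to clear all hops; remaining 163 packets each add one t_tx.
Total = (4+164-1)·t_tx + 4·t_prop = 167·0.486667 + 4·4.66667e-05 = 81.27 ms.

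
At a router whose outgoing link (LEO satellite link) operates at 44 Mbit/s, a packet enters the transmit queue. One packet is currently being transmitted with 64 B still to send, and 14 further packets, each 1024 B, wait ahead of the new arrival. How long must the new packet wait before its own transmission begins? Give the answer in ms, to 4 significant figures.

Each queued packet: L/R = 8192/44000000 = 0.186182 ms.
14 queued → 2.60655 ms.
Plus remaining 512 bits of current packet: 0.0116364 ms.
Queuing delay = 2.618 ms.

2.618 ms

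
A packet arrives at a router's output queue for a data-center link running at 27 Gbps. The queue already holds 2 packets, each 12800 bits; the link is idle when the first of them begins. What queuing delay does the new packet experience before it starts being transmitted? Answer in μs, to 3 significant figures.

0.948 μs

Each queued packet: L/R = 12800/27000000000 = 0.474074 μs.
2 queued → 0.948148 μs.
Queuing delay = 0.948 μs.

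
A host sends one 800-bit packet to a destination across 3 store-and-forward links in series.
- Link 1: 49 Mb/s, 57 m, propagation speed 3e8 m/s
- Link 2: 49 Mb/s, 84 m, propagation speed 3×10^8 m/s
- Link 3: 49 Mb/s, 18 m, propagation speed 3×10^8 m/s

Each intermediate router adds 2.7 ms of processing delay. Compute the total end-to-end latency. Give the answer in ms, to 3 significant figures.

Transmission delay per hop = L/R = 800/49000000 = 0.0163265 ms; 3 hops → 0.0489796 ms.
Propagation delays (d/s per hop): 0.00019, 0.00028, 6e-05 ms; sum = 0.00053 ms.
Processing at 2 router(s): 2 × 2.7 ms = 5.4 ms.
End-to-end = 5.45 ms.

5.45 ms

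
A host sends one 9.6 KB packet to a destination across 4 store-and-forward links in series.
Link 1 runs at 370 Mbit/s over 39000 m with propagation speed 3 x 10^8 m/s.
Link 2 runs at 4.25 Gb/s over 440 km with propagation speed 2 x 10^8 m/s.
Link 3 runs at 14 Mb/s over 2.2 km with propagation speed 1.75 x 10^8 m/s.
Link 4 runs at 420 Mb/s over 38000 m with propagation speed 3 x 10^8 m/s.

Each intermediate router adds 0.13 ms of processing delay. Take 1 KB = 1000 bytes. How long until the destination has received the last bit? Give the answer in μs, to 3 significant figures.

8750 μs

L = 76800 bits.
Transmission delays (L/R per hop): 207.568, 18.0706, 5485.71, 182.857 μs; sum = 5894.21 μs.
Propagation delays (d/s per hop): 130, 2200, 12.5714, 126.667 μs; sum = 2469.24 μs.
Processing at 3 router(s): 3 × 0.13 ms = 390 μs.
End-to-end = 8750 μs.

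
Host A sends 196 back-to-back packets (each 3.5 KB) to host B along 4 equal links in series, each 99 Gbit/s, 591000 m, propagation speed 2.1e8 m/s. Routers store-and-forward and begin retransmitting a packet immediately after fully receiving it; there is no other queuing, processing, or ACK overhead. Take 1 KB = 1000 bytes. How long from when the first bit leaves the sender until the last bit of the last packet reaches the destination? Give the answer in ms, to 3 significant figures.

Per-hop transmission t_tx = L/R = 28000/99000000000 = 0.000282828 ms.
Per-hop propagation t_prop = 591000/210000000 = 2.81429 ms.
Pipeline fill: first packet needs 4·t_tx to clear all hops; remaining 195 packets each add one t_tx.
Total = (4+196-1)·t_tx + 4·t_prop = 199·0.000282828 + 4·2.81429 = 11.3 ms.

11.3 ms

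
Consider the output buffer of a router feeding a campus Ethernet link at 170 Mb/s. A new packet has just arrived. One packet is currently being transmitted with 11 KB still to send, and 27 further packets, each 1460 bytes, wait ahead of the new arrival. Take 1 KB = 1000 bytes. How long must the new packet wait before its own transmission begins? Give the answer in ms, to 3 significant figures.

2.37 ms

Each queued packet: L/R = 11680/170000000 = 0.0687059 ms.
27 queued → 1.85506 ms.
Plus remaining 88000 bits of current packet: 0.517647 ms.
Queuing delay = 2.37 ms.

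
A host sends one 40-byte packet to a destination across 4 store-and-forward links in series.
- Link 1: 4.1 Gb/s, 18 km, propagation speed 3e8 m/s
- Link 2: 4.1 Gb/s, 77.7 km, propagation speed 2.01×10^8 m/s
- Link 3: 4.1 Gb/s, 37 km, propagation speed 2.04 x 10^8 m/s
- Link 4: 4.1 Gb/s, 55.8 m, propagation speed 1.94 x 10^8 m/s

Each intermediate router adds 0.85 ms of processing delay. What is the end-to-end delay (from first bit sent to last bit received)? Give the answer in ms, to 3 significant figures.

L = 40 × 8 = 320 bits.
Transmission delay per hop = L/R = 320/4.1e+09 = 7.80488e-05 ms; 4 hops → 0.000312195 ms.
Propagation delays (d/s per hop): 0.06, 0.386567, 0.181373, 0.000287629 ms; sum = 0.628227 ms.
Processing at 3 router(s): 3 × 0.85 ms = 2.55 ms.
End-to-end = 3.18 ms.

3.18 ms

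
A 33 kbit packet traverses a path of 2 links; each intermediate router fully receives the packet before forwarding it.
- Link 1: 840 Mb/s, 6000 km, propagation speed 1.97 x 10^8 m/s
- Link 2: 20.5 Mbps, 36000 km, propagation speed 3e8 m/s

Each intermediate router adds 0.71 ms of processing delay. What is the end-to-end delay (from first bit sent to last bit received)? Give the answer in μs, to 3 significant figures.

L = 33000 bits.
Transmission delays (L/R per hop): 39.2857, 1609.76 μs; sum = 1649.04 μs.
Propagation delays (d/s per hop): 30456.9, 120000 μs; sum = 150457 μs.
Processing at 1 router(s): 1 × 0.71 ms = 710 μs.
End-to-end = 153000 μs.

153000 μs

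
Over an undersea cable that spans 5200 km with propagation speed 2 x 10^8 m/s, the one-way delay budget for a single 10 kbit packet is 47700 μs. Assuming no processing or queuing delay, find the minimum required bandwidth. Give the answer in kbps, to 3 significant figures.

Propagation delay = 5200000 / 200000000 = 26000 μs.
Transmission budget = 47700 − 26000 = 21700 μs.
R ≥ L / t_tx = 10000 bits / 0.0217 s = 461 kbps.

461 kbps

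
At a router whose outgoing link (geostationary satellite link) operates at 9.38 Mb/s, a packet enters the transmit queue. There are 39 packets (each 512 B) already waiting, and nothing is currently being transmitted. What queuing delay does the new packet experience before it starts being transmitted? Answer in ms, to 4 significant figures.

Each queued packet: L/R = 4096/9380000 = 0.436674 ms.
39 queued → 17.0303 ms.
Queuing delay = 17.03 ms.

17.03 ms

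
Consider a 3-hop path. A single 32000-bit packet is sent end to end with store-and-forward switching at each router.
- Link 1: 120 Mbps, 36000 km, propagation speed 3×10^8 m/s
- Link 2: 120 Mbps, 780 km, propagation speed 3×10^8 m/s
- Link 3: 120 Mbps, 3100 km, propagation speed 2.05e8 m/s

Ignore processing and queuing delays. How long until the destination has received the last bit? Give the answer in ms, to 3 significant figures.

Transmission delay per hop = L/R = 32000/120000000 = 0.266667 ms; 3 hops → 0.8 ms.
Propagation delays (d/s per hop): 120, 2.6, 15.122 ms; sum = 137.722 ms.
End-to-end = 139 ms.

139 ms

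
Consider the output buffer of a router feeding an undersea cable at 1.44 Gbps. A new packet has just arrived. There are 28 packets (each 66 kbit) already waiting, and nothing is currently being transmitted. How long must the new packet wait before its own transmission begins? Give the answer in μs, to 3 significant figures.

Each queued packet: L/R = 66000/1440000000 = 45.8333 μs.
28 queued → 1283.33 μs.
Queuing delay = 1280 μs.

1280 μs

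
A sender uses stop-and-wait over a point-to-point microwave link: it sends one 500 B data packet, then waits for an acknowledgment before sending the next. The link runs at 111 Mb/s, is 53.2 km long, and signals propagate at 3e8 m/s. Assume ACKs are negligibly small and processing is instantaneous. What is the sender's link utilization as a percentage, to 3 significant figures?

9.22 %

t_tx = L/R = 4000/111000000 = 3.6036e-05 s.
t_prop = 53200/300000000 = 0.000177333 s; RTT = 0.000354667 s.
Cycle = t_tx + RTT = 0.000390703 s.
Utilization = t_tx / cycle = 3.6036e-05/0.000390703 = 9.22 %.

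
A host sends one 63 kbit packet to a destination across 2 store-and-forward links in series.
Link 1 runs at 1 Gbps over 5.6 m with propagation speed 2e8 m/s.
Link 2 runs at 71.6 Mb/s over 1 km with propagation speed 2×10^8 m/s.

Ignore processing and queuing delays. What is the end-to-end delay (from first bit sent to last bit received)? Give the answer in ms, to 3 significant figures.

L = 63000 bits.
Transmission delays (L/R per hop): 0.063, 0.879888 ms; sum = 0.942888 ms.
Propagation delays (d/s per hop): 2.8e-05, 0.005 ms; sum = 0.005028 ms.
End-to-end = 0.948 ms.

0.948 ms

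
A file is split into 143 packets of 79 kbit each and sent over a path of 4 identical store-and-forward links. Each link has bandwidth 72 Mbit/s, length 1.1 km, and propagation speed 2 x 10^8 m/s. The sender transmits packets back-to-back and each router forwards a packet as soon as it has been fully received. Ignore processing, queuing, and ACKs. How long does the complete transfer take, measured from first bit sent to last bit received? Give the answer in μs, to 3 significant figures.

160000 μs

Per-hop transmission t_tx = L/R = 79000/72000000 = 1097.22 μs.
Per-hop propagation t_prop = 1100/200000000 = 5.5 μs.
Pipeline fill: first packet needs 4·t_tx to clear all hops; remaining 142 packets each add one t_tx.
Total = (4+143-1)·t_tx + 4·t_prop = 146·1097.22 + 4·5.5 = 160000 μs.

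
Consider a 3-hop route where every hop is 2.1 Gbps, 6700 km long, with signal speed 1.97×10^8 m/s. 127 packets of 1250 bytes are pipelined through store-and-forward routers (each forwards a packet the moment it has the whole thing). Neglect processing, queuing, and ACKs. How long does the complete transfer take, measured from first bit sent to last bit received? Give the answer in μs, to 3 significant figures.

Per-hop transmission t_tx = L/R = 10000/2100000000 = 4.7619 μs.
Per-hop propagation t_prop = 6700000/197000000 = 34010.2 μs.
Pipeline fill: first packet needs 3·t_tx to clear all hops; remaining 126 packets each add one t_tx.
Total = (3+127-1)·t_tx + 3·t_prop = 129·4.7619 + 3·34010.2 = 103000 μs.

103000 μs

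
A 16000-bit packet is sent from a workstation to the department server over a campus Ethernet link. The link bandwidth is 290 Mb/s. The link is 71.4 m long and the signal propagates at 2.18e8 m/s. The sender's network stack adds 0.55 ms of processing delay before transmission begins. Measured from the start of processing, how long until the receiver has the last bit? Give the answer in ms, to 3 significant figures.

Transmission delay = L/R = 16000 / 290000000 = 0.0551724 ms.
Propagation delay = d/s = 71.4 m / 2.18e+08 m/s = 0.000327523 ms.
Plus processing delay 0.55 ms = 0.55 ms.
Total = 0.605 ms.

0.605 ms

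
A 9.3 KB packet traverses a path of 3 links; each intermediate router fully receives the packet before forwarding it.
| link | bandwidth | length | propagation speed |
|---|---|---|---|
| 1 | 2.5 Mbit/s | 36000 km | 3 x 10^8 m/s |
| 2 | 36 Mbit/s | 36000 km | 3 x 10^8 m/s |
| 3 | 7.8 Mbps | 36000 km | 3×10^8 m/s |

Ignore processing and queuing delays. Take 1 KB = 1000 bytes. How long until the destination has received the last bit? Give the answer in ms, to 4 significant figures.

L = 74400 bits.
Transmission delays (L/R per hop): 29.76, 2.06667, 9.53846 ms; sum = 41.3651 ms.
Propagation delays (d/s per hop): 120, 120, 120 ms; sum = 360 ms.
End-to-end = 401.4 ms.

401.4 ms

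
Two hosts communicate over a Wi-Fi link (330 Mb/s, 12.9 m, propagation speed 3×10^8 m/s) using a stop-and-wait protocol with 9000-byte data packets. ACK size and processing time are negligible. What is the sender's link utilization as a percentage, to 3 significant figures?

100 %

t_tx = L/R = 72000/330000000 = 0.000218182 s.
t_prop = 12.9/300000000 = 4.3e-08 s; RTT = 8.6e-08 s.
Cycle = t_tx + RTT = 0.000218268 s.
Utilization = t_tx / cycle = 0.000218182/0.000218268 = 100 %.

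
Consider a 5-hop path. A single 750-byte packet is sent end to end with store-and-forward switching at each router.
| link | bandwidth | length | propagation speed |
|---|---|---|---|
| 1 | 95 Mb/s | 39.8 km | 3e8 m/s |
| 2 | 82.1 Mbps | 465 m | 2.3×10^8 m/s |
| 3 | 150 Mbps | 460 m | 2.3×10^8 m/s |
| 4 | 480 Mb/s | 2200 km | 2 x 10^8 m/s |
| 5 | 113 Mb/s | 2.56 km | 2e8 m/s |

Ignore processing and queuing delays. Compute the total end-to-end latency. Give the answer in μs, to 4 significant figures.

L = 750 × 8 = 6000 bits.
Transmission delays (L/R per hop): 63.1579, 73.0816, 40, 12.5, 53.0973 μs; sum = 241.837 μs.
Propagation delays (d/s per hop): 132.667, 2.02174, 2, 11000, 12.8 μs; sum = 11149.5 μs.
End-to-end = 11390 μs.

11390 μs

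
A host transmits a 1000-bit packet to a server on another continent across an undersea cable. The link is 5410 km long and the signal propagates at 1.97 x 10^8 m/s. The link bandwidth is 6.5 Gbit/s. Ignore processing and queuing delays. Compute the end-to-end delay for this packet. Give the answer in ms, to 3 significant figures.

Transmission delay = L/R = 1000 / 6500000000 = 0.000153846 ms.
Propagation delay = d/s = 5410000 m / 197000000 m/s = 27.4619 ms.
Total = 27.5 ms.

27.5 ms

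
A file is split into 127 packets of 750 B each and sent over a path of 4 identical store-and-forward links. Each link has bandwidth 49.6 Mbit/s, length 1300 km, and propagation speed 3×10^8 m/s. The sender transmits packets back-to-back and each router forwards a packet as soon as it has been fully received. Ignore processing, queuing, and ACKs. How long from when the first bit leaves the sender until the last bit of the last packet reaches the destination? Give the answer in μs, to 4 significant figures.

33060 μs

Per-hop transmission t_tx = L/R = 6000/49600000 = 120.968 μs.
Per-hop propagation t_prop = 1300000/300000000 = 4333.33 μs.
Pipeline fill: first packet needs 4·t_tx to clear all hops; remaining 126 packets each add one t_tx.
Total = (4+127-1)·t_tx + 4·t_prop = 130·120.968 + 4·4333.33 = 33060 μs.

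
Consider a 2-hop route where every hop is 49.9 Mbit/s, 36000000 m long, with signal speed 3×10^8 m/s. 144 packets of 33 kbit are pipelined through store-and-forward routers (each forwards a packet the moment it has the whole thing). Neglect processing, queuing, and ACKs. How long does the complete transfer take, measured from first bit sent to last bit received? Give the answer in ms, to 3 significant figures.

Per-hop transmission t_tx = L/R = 33000/49900000 = 0.661323 ms.
Per-hop propagation t_prop = 36000000/300000000 = 120 ms.
Pipeline fill: first packet needs 2·t_tx to clear all hops; remaining 143 packets each add one t_tx.
Total = (2+144-1)·t_tx + 2·t_prop = 145·0.661323 + 2·120 = 336 ms.

336 ms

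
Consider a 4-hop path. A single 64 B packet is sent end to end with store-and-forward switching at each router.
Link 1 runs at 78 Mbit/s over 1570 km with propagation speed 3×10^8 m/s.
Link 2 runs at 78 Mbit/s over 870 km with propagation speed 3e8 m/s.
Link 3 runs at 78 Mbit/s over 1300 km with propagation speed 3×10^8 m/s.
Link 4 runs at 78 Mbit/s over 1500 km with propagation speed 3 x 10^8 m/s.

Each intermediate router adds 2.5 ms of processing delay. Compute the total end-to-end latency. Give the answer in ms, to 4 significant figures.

24.99 ms

L = 64 × 8 = 512 bits.
Transmission delay per hop = L/R = 512/78000000 = 0.0065641 ms; 4 hops → 0.0262564 ms.
Propagation delays (d/s per hop): 5.23333, 2.9, 4.33333, 5 ms; sum = 17.4667 ms.
Processing at 3 router(s): 3 × 2.5 ms = 7.5 ms.
End-to-end = 24.99 ms.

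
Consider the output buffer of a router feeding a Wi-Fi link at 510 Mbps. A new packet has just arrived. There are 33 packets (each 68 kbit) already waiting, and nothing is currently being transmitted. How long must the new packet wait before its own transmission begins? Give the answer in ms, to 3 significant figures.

4.40 ms

Each queued packet: L/R = 68000/510000000 = 0.133333 ms.
33 queued → 4.4 ms.
Queuing delay = 4.40 ms.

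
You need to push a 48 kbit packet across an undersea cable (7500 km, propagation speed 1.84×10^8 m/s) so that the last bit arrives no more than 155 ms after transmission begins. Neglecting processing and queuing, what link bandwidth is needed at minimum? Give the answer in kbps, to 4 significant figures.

Propagation delay = 7500000 / 184000000 = 40.7609 ms.
Transmission budget = 155 − 40.7609 = 114.239 ms.
R ≥ L / t_tx = 48000 bits / 0.114239 s = 420.2 kbps.

420.2 kbps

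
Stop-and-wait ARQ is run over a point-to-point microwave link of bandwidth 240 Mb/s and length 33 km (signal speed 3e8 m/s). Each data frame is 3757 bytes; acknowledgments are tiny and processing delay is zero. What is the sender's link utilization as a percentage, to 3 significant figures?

36.3 %

t_tx = L/R = 30056/240000000 = 0.000125233 s.
t_prop = 33000/300000000 = 0.00011 s; RTT = 0.00022 s.
Cycle = t_tx + RTT = 0.000345233 s.
Utilization = t_tx / cycle = 0.000125233/0.000345233 = 36.3 %.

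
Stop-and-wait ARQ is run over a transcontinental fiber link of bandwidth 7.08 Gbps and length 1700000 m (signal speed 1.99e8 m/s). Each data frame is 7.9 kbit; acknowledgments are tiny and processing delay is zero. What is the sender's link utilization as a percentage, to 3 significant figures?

t_tx = L/R = 7900/7080000000 = 1.11582e-06 s.
t_prop = 1700000/199000000 = 0.00854271 s; RTT = 0.0170854 s.
Cycle = t_tx + RTT = 0.0170865 s.
Utilization = t_tx / cycle = 1.11582e-06/0.0170865 = 0.00653 %.

0.00653 %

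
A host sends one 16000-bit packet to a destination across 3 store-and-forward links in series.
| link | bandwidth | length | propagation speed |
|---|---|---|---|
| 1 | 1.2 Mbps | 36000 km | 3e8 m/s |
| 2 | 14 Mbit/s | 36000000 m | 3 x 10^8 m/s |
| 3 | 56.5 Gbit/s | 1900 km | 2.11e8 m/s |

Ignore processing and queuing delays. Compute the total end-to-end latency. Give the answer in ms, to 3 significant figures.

Transmission delays (L/R per hop): 13.3333, 1.14286, 0.000283186 ms; sum = 14.4765 ms.
Propagation delays (d/s per hop): 120, 120, 9.00474 ms; sum = 249.005 ms.
End-to-end = 263 ms.

263 ms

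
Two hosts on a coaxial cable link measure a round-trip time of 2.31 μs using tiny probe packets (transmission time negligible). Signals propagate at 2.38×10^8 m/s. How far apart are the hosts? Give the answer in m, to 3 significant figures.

One-way propagation = RTT/2 = 1.155 μs.
d = s × t = 238000000 × 1.155e-06 = 275 m.

275 m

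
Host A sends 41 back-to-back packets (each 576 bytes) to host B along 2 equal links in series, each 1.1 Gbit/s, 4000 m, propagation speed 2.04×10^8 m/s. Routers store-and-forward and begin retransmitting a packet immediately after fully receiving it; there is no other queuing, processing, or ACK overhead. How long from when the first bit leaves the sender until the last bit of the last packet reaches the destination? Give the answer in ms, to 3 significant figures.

0.215 ms

Per-hop transmission t_tx = L/R = 4608/1100000000 = 0.00418909 ms.
Per-hop propagation t_prop = 4000/204000000 = 0.0196078 ms.
Pipeline fill: first packet needs 2·t_tx to clear all hops; remaining 40 packets each add one t_tx.
Total = (2+41-1)·t_tx + 2·t_prop = 42·0.00418909 + 2·0.0196078 = 0.215 ms.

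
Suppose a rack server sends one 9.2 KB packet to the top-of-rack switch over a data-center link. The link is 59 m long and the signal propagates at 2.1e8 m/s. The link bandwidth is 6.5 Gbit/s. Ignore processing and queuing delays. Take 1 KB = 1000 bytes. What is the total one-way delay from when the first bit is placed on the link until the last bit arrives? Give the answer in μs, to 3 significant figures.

L = 73600 bits.
Transmission delay = L/R = 73600 / 6500000000 = 11.3231 μs.
Propagation delay = d/s = 59 m / 210000000 m/s = 0.280952 μs.
Total = 11.6 μs.

11.6 μs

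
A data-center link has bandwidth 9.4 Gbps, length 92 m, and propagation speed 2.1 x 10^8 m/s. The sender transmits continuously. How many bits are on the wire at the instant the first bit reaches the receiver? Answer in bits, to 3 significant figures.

Propagation delay = 92 / 210000000 = 4.38095e-07 s.
BDP = R × t_prop = 9400000000 × 4.38095e-07 = 4118.1 bits.

4120 bits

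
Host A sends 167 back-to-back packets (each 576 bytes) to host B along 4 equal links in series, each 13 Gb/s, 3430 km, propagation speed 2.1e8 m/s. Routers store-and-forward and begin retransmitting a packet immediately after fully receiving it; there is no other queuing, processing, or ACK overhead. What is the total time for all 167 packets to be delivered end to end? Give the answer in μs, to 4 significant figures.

Per-hop transmission t_tx = L/R = 4608/13000000000 = 0.354462 μs.
Per-hop propagation t_prop = 3430000/210000000 = 16333.3 μs.
Pipeline fill: first packet needs 4·t_tx to clear all hops; remaining 166 packets each add one t_tx.
Total = (4+167-1)·t_tx + 4·t_prop = 170·0.354462 + 4·16333.3 = 65390 μs.

65390 μs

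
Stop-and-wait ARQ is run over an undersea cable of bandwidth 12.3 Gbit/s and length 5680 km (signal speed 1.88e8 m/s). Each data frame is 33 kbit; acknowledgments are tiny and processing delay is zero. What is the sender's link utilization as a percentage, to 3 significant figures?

0.00444 %

t_tx = L/R = 33000/12300000000 = 2.68293e-06 s.
t_prop = 5680000/188000000 = 0.0302128 s; RTT = 0.0604255 s.
Cycle = t_tx + RTT = 0.0604282 s.
Utilization = t_tx / cycle = 2.68293e-06/0.0604282 = 0.00444 %.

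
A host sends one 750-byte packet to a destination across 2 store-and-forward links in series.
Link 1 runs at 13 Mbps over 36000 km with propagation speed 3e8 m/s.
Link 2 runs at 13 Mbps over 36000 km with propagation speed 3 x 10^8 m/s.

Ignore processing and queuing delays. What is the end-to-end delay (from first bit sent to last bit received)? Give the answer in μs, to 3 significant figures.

241000 μs

L = 750 × 8 = 6000 bits.
Transmission delay per hop = L/R = 6000/13000000 = 461.538 μs; 2 hops → 923.077 μs.
Propagation delays (d/s per hop): 120000, 120000 μs; sum = 240000 μs.
End-to-end = 241000 μs.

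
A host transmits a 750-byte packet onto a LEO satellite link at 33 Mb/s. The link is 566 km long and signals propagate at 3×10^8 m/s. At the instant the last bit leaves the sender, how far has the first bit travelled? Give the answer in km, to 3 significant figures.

t_tx = L/R = 6000/33000000 = 0.000181818 s.
Distance = s × t_tx = 300000000 × 0.000181818 = 54.5 km.

54.5 km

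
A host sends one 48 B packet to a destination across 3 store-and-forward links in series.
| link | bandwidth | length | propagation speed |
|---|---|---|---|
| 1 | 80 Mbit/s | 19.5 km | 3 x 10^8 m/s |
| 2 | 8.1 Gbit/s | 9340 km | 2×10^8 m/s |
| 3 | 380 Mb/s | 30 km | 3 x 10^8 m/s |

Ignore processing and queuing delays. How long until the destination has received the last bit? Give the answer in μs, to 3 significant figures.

46900 μs

L = 48 × 8 = 384 bits.
Transmission delays (L/R per hop): 4.8, 0.0474074, 1.01053 μs; sum = 5.85793 μs.
Propagation delays (d/s per hop): 65, 46700, 100 μs; sum = 46865 μs.
End-to-end = 46900 μs.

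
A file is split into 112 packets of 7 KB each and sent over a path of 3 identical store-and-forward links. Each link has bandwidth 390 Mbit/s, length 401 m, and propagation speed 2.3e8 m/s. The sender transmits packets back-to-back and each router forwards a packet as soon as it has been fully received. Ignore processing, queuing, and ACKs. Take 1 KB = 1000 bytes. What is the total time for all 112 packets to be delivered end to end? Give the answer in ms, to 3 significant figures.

Per-hop transmission t_tx = L/R = 56000/390000000 = 0.14359 ms.
Per-hop propagation t_prop = 401/2.3e+08 = 0.00174348 ms.
Pipeline fill: first packet needs 3·t_tx to clear all hops; remaining 111 packets each add one t_tx.
Total = (3+112-1)·t_tx + 3·t_prop = 114·0.14359 + 3·0.00174348 = 16.4 ms.

16.4 ms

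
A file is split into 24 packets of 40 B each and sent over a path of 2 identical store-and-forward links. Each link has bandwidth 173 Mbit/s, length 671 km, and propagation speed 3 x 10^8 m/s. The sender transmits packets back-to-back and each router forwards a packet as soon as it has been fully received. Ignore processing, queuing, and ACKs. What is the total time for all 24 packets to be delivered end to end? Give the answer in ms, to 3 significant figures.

4.52 ms

Per-hop transmission t_tx = L/R = 320/173000000 = 0.00184971 ms.
Per-hop propagation t_prop = 671000/300000000 = 2.23667 ms.
Pipeline fill: first packet needs 2·t_tx to clear all hops; remaining 23 packets each add one t_tx.
Total = (2+24-1)·t_tx + 2·t_prop = 25·0.00184971 + 2·2.23667 = 4.52 ms.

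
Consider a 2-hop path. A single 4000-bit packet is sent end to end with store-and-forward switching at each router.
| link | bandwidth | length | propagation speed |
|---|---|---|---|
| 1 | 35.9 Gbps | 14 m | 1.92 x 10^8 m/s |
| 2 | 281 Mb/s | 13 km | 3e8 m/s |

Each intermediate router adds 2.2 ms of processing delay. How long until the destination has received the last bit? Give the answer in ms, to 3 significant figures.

Transmission delays (L/R per hop): 0.000111421, 0.0142349 ms; sum = 0.0143463 ms.
Propagation delays (d/s per hop): 7.29167e-05, 0.0433333 ms; sum = 0.0434063 ms.
Processing at 1 router(s): 1 × 2.2 ms = 2.2 ms.
End-to-end = 2.26 ms.

2.26 ms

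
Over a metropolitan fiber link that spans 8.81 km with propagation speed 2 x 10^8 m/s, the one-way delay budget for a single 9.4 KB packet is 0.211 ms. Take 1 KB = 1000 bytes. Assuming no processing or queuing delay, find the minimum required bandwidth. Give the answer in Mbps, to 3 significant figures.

L = 75200 bits.
Propagation delay = 8810 / 200000000 = 0.04405 ms.
Transmission budget = 0.211 − 0.04405 = 0.16695 ms.
R ≥ L / t_tx = 75200 bits / 0.00016695 s = 450 Mbps.

450 Mbps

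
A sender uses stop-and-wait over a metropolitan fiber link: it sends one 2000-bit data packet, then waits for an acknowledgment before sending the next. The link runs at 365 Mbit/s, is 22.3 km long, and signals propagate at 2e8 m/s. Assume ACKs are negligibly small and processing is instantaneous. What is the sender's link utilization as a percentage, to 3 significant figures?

t_tx = L/R = 2000/365000000 = 5.47945e-06 s.
t_prop = 22300/200000000 = 0.0001115 s; RTT = 0.000223 s.
Cycle = t_tx + RTT = 0.000228479 s.
Utilization = t_tx / cycle = 5.47945e-06/0.000228479 = 2.40 %.

2.40 %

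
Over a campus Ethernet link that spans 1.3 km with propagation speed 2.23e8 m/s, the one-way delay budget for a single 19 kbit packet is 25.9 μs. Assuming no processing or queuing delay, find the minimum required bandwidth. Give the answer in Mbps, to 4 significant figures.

Propagation delay = 1300 / 223000000 = 5.8296 μs.
Transmission budget = 25.9 − 5.8296 = 20.0704 μs.
R ≥ L / t_tx = 19000 bits / 2.00704e-05 s = 946.7 Mbps.

946.7 Mbps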